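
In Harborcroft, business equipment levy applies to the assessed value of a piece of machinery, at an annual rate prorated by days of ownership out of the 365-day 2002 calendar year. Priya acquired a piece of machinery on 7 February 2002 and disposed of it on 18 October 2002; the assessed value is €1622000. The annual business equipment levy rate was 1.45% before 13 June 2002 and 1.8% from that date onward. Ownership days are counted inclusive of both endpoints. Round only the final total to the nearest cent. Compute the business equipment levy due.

7 February – 12 June 2002: 126 days at 1.45% → €1622000 × 1.45% × 126/365 = €8118.8877
13 June – 18 October 2002: 128 days at 1.8% → €1622000 × 1.8% × 128/365 = €10238.5973
Total = €18357.4849

€18357.48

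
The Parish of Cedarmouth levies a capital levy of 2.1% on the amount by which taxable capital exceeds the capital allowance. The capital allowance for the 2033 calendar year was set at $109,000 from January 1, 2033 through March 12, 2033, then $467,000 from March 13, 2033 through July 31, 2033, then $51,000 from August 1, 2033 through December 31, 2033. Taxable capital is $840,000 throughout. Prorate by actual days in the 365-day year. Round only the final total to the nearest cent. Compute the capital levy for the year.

January 1 – March 12, 2033: 71 days, exemption $109,000 → ($840,000 − $109,000) × 2.1% × 71/365 = $2,986.0849
March 13 – July 31, 2033: 141 days, exemption $467,000 → ($840,000 − $467,000) × 2.1% × 141/365 = $3,025.8986
August 1 – December 31, 2033: 153 days, exemption $51,000 → ($840,000 − $51,000) × 2.1% × 153/365 = $6,945.3616
Total = $12,957.3452

$12,957.35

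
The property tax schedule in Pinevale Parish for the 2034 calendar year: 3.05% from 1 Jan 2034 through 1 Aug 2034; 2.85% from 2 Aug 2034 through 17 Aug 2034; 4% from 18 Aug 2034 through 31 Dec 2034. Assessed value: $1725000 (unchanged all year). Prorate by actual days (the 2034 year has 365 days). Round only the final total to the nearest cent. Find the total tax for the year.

$58567.29

1 Jan – 1 Aug 2034: 213 days at 3.05% → $1725000 × 3.05% × 213/365 = $30702.6370
2 Aug – 17 Aug 2034: 16 days at 2.85% → $1725000 × 2.85% × 16/365 = $2155.0685
18 Aug – 31 Dec 2034: 136 days at 4% → $1725000 × 4% × 136/365 = $25709.5890
Total = $58567.2945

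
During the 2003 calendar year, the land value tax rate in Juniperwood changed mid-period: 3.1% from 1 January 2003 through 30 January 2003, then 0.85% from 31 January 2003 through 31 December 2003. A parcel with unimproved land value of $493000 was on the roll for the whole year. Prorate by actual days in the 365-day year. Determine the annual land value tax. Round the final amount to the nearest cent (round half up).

1 January – 30 January 2003: 30 days at 3.1% → $493000 × 3.1% × 30/365 = $1256.1370
31 January – 31 December 2003: 335 days at 0.85% → $493000 × 0.85% × 335/365 = $3846.0753
Total = $5102.2123

$5102.21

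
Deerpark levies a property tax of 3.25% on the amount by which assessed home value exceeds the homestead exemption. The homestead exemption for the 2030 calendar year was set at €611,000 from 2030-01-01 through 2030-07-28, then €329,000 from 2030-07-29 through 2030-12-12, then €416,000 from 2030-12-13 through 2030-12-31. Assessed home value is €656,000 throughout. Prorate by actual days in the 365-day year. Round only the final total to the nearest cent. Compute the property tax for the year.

€5,232.41

2030-01-01 to 2030-07-28: 209 days, exemption €611,000 → (€656,000 − €611,000) × 3.25% × 209/365 = €837.4315
2030-07-29 to 2030-12-12: 137 days, exemption €329,000 → (€656,000 − €329,000) × 3.25% × 137/365 = €3,988.9521
2030-12-13 to 2030-12-31: 19 days, exemption €416,000 → (€656,000 − €416,000) × 3.25% × 19/365 = €406.0274
Total = €5,232.4110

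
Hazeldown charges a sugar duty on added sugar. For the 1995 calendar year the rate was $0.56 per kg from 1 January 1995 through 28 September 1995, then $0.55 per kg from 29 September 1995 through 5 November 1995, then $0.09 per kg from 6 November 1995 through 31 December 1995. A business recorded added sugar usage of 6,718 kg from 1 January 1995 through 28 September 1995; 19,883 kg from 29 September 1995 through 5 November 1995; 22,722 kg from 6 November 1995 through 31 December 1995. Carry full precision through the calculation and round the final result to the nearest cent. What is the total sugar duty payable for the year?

$16742.71

1 January – 28 September 1995: 6,718 kg at $0.56/kg → $3762.08
29 September – 5 November 1995: 19,883 kg at $0.55/kg → $10935.65
6 November – 31 December 1995: 22,722 kg at $0.09/kg → $2044.98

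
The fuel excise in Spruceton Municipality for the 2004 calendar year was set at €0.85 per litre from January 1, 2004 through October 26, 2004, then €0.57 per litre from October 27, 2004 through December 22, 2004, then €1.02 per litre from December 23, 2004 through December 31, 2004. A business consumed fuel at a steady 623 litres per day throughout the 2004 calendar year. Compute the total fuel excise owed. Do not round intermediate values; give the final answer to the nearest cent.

€184825.41

January 1 – October 26, 2004: 300 days × 623 litres/day = 186,900 litres at €0.85/litre → €158865.00
October 27 – December 22, 2004: 57 days × 623 litres/day = 35,511 litres at €0.57/litre → €20241.27
December 23 – December 31, 2004: 9 days × 623 litres/day = 5,607 litres at €1.02/litre → €5719.14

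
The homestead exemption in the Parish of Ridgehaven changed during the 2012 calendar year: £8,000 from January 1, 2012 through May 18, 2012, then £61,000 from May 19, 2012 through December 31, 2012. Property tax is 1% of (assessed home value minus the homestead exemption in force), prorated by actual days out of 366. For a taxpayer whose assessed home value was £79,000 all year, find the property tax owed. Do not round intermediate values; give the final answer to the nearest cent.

January 1 – May 18, 2012: 139 days, exemption £8,000 → (£79,000 − £8,000) × 1% × 139/366 = £269.6448
May 19 – December 31, 2012: 227 days, exemption £61,000 → (£79,000 − £61,000) × 1% × 227/366 = £111.6393
Total = £381.2842

£381.28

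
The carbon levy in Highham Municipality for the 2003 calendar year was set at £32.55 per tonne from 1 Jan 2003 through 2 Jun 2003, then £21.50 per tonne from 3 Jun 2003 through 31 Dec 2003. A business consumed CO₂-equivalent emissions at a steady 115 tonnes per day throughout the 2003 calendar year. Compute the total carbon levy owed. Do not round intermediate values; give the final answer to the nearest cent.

1 Jan – 2 Jun 2003: 153 days × 115 tonnes/day = 17,595 tonnes at £32.55/tonne → £572,717.25
3 Jun – 31 Dec 2003: 212 days × 115 tonnes/day = 24,380 tonnes at £21.50/tonne → £524,170.00

£1,096,887.25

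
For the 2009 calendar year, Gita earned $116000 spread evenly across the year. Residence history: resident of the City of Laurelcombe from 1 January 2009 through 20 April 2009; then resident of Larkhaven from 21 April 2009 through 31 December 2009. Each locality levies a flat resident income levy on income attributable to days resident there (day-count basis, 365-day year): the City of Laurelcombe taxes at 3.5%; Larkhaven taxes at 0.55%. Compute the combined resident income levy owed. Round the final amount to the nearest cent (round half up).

The City of Laurelcombe, 1 January – 20 April 2009: 110 days → $116000 × 3.5% × 110/365 = $1223.5616
Larkhaven, 21 April – 31 December 2009: 255 days → $116000 × 0.55% × 255/365 = $445.7260
Total = $1669.2877

$1669.29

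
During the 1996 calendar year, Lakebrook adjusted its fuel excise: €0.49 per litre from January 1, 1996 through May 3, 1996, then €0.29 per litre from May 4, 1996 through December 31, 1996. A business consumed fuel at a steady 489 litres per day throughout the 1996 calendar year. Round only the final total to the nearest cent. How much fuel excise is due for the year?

€64029.66

January 1 – May 3, 1996: 124 days × 489 litres/day = 60,636 litres at €0.49/litre → €29711.64
May 4 – December 31, 1996: 242 days × 489 litres/day = 118,338 litres at €0.29/litre → €34318.02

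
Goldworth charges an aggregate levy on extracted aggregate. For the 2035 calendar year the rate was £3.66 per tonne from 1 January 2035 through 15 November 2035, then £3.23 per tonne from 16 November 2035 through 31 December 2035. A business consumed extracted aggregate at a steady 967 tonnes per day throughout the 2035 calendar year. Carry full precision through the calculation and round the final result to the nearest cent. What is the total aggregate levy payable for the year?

1 January – 15 November 2035: 319 days × 967 tonnes/day = 308,473 tonnes at £3.66/tonne → £1129011.18
16 November – 31 December 2035: 46 days × 967 tonnes/day = 44,482 tonnes at £3.23/tonne → £143676.86

£1272688.04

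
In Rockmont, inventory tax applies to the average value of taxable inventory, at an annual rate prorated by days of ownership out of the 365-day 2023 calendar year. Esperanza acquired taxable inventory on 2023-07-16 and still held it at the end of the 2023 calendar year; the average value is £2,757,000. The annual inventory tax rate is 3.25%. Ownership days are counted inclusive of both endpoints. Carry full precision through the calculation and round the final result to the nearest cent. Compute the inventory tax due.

Days held (2023-07-16 to 2023-12-31): 169 out of 365
Tax = £2,757,000 × 3.25% × 169/365 = £41,487.1849

£41,487.18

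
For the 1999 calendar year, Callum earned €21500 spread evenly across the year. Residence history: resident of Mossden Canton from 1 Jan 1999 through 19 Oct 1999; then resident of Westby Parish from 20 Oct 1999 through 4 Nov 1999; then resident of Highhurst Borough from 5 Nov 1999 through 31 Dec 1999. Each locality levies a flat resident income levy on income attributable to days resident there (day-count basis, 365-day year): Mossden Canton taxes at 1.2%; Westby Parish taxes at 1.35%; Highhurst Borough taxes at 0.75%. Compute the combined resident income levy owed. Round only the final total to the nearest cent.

Mossden Canton, 1 Jan – 19 Oct 1999: 292 days → €21500 × 1.2% × 292/365 = €206.4000
Westby Parish, 20 Oct – 4 Nov 1999: 16 days → €21500 × 1.35% × 16/365 = €12.7233
Highhurst Borough, 5 Nov – 31 Dec 1999: 57 days → €21500 × 0.75% × 57/365 = €25.1815
Total = €244.3048

€244.30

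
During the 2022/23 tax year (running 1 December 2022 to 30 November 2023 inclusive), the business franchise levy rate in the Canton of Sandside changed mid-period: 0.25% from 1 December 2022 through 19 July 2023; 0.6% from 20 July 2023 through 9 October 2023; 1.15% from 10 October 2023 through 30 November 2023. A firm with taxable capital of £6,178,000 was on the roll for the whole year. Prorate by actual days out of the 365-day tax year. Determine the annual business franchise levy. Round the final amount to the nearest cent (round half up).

£28,224.15

1 December 2022 – 19 July 2023: 231 days at 0.25% → £6,178,000 × 0.25% × 231/365 = £9,774.7808
20 July – 9 October 2023: 82 days at 0.6% → £6,178,000 × 0.6% × 82/365 = £8,327.6055
10 October – 30 November 2023: 52 days at 1.15% → £6,178,000 × 1.15% × 52/365 = £10,121.7644
Total = £28,224.1507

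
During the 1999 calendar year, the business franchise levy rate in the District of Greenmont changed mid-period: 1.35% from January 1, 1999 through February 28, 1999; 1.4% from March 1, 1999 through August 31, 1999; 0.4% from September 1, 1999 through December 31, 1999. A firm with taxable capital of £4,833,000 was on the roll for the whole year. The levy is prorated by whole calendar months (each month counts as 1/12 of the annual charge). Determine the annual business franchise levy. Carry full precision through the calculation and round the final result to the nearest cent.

£51,149.25

January 1 – February 28, 1999: 2 months at 1.35% → £4,833,000 × 1.35% × 2/12 = £10,874.2500
March 1 – August 31, 1999: 6 months at 1.4% → £4,833,000 × 1.4% × 6/12 = £33,831.0000
September 1 – December 31, 1999: 4 months at 0.4% → £4,833,000 × 0.4% × 4/12 = £6,444.0000
Total = £51,149.2500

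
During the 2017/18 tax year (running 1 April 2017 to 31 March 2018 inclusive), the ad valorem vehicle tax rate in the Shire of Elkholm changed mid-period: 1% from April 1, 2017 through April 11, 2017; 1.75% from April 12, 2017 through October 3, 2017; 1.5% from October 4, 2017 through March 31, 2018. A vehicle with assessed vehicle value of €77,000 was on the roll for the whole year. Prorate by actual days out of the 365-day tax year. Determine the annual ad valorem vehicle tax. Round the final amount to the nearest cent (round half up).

€1,235.69

April 1 – April 11, 2017: 11 days at 1% → €77,000 × 1% × 11/365 = €23.2055
April 12 – October 3, 2017: 175 days at 1.75% → €77,000 × 1.75% × 175/365 = €646.0616
October 4, 2017 – March 31, 2018: 179 days at 1.5% → €77,000 × 1.5% × 179/365 = €566.4247
Total = €1,235.6918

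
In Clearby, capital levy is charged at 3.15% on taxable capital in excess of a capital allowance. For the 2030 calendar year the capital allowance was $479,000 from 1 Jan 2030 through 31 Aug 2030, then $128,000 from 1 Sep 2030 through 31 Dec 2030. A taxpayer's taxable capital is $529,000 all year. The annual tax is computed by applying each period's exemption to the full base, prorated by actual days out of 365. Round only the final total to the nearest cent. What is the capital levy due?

1 Jan – 31 Aug 2030: 243 days, exemption $479,000 → ($529,000 − $479,000) × 3.15% × 243/365 = $1,048.5616
1 Sep – 31 Dec 2030: 122 days, exemption $128,000 → ($529,000 − $128,000) × 3.15% × 122/365 = $4,222.0356
Total = $5,270.5973

$5,270.60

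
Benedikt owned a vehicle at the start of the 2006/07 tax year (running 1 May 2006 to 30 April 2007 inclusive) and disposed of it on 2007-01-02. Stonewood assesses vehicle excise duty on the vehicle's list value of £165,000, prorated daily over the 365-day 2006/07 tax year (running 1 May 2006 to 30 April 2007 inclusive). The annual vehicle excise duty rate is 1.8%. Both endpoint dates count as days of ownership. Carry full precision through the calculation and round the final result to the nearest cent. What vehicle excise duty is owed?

Days held (2006-05-01 to 2007-01-02): 247 out of 365
Tax = £165,000 × 1.8% × 247/365 = £2,009.8356

£2,009.84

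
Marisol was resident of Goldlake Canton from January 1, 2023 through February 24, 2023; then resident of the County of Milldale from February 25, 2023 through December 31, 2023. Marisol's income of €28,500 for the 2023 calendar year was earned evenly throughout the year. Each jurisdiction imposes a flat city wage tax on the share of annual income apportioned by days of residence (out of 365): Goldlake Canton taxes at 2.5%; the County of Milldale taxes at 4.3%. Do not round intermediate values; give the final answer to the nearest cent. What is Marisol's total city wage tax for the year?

Goldlake Canton, January 1 – February 24, 2023: 55 days → €28,500 × 2.5% × 55/365 = €107.3630
The County of Milldale, February 25 – December 31, 2023: 310 days → €28,500 × 4.3% × 310/365 = €1,040.8356
Total = €1,148.1986

€1,148.20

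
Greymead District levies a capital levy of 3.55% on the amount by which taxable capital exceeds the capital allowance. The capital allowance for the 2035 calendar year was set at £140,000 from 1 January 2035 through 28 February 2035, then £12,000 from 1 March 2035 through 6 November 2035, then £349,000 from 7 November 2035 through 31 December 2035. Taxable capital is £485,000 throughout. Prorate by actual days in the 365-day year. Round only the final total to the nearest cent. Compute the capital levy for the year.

1 January – 28 February 2035: 59 days, exemption £140,000 → (£485,000 − £140,000) × 3.55% × 59/365 = £1,979.7329
1 March – 6 November 2035: 251 days, exemption £12,000 → (£485,000 − £12,000) × 3.55% × 251/365 = £11,547.0315
7 November – 31 December 2035: 55 days, exemption £349,000 → (£485,000 − £349,000) × 3.55% × 55/365 = £727.5068
Total = £14,254.2712

£14,254.27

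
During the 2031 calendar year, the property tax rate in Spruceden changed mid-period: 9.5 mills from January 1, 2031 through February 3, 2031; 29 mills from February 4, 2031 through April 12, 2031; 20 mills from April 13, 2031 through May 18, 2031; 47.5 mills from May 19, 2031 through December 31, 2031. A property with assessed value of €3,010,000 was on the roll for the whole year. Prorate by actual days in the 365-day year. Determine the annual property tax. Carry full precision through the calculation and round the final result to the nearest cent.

€113,782.12

January 1 – February 3, 2031: 34 days at 9.5 mills → €3,010,000 × 0.95% × 34/365 = €2,663.6438
February 4 – April 12, 2031: 68 days at 29 mills → €3,010,000 × 2.9% × 68/365 = €16,262.2466
April 13 – May 18, 2031: 36 days at 20 mills → €3,010,000 × 2% × 36/365 = €5,937.5342
May 19 – December 31, 2031: 227 days at 47.5 mills → €3,010,000 × 4.75% × 227/365 = €88,918.6986
Total = €113,782.1233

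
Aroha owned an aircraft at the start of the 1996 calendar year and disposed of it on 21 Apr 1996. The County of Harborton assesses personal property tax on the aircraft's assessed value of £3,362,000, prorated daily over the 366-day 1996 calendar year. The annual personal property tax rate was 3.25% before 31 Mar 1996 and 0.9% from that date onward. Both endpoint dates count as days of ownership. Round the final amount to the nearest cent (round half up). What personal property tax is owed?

£28,687.23

1 Jan – 30 Mar 1996: 90 days at 3.25% → £3,362,000 × 3.25% × 90/366 = £26,868.4426
31 Mar – 21 Apr 1996: 22 days at 0.9% → £3,362,000 × 0.9% × 22/366 = £1,818.7869
Total = £28,687.2295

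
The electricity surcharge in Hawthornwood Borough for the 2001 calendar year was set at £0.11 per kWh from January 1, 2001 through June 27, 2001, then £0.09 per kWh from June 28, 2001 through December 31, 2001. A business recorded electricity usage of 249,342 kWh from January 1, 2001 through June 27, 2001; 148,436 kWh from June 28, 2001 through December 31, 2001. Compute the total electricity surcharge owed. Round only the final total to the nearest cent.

January 1 – June 27, 2001: 249,342 kWh at £0.11/kWh → £27,427.62
June 28 – December 31, 2001: 148,436 kWh at £0.09/kWh → £13,359.24

£40,786.86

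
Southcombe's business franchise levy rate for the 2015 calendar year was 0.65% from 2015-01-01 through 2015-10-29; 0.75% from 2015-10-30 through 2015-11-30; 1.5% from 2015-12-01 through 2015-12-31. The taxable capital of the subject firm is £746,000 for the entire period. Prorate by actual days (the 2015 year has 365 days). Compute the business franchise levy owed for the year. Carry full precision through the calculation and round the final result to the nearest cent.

2015-01-01 to 2015-10-29: 302 days at 0.65% → £746,000 × 0.65% × 302/365 = £4,012.0493
2015-10-30 to 2015-11-30: 32 days at 0.75% → £746,000 × 0.75% × 32/365 = £490.5205
2015-12-01 to 2015-12-31: 31 days at 1.5% → £746,000 × 1.5% × 31/365 = £950.3836
Total = £5,452.9534

£5,452.95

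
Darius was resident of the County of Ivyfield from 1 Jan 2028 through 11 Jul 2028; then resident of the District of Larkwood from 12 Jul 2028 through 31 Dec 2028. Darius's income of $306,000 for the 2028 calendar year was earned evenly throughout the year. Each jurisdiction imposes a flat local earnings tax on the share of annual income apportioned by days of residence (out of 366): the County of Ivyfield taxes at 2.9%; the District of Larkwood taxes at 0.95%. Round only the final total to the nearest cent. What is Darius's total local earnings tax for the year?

$6,053.53

The County of Ivyfield, 1 Jan – 11 Jul 2028: 193 days → $306,000 × 2.9% × 193/366 = $4,679.4590
The District of Larkwood, 12 Jul – 31 Dec 2028: 173 days → $306,000 × 0.95% × 173/366 = $1,374.0738
Total = $6,053.5328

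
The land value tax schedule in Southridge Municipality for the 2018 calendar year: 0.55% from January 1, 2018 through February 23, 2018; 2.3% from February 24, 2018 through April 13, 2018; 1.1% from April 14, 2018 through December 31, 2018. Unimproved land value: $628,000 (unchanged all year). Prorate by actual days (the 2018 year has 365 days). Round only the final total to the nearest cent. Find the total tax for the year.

January 1 – February 23, 2018: 54 days at 0.55% → $628,000 × 0.55% × 54/365 = $511.0027
February 24 – April 13, 2018: 49 days at 2.3% → $628,000 × 2.3% × 49/365 = $1,939.0575
April 14 – December 31, 2018: 262 days at 1.1% → $628,000 × 1.1% × 262/365 = $4,958.6192
Total = $7,408.6795

$7,408.68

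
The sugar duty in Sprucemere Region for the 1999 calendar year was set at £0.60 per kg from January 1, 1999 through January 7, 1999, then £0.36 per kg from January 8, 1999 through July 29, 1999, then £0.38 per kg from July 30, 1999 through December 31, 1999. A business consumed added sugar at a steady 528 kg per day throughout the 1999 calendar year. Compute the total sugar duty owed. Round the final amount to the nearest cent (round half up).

January 1 – January 7, 1999: 7 days × 528 kg/day = 3,696 kg at £0.60/kg → £2,217.60
January 8 – July 29, 1999: 203 days × 528 kg/day = 107,184 kg at £0.36/kg → £38,586.24
July 30 – December 31, 1999: 155 days × 528 kg/day = 81,840 kg at £0.38/kg → £31,099.20

£71,903.04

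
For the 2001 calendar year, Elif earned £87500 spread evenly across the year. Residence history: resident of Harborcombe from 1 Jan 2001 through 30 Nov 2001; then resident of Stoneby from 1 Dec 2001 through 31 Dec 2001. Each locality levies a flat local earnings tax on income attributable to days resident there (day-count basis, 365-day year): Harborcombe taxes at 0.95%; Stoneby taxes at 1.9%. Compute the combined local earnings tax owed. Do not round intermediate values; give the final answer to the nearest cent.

Harborcombe, 1 Jan – 30 Nov 2001: 334 days → £87500 × 0.95% × 334/365 = £760.6507
Stoneby, 1 Dec – 31 Dec 2001: 31 days → £87500 × 1.9% × 31/365 = £141.1986
Total = £901.8493

£901.85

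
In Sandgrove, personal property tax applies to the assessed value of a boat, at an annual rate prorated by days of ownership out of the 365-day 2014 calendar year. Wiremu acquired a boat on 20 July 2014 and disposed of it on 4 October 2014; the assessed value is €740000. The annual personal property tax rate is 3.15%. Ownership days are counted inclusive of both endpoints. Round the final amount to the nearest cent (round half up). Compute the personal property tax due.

Days held (20 July – 4 October 2014): 77 out of 365
Tax = €740000 × 3.15% × 77/365 = €4917.4521

€4917.45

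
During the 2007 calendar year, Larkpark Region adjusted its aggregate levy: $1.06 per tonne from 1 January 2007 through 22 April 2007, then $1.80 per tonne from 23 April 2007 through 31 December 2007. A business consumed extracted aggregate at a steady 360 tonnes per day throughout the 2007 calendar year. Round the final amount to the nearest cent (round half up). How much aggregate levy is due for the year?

1 January – 22 April 2007: 112 days × 360 tonnes/day = 40,320 tonnes at $1.06/tonne → $42,739.20
23 April – 31 December 2007: 253 days × 360 tonnes/day = 91,080 tonnes at $1.80/tonne → $163,944.00

$206,683.20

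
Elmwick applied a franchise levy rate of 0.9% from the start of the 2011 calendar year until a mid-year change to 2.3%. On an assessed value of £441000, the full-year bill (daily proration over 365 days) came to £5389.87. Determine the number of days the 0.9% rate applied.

Let d = days at the first rate; then 365 − d days at the second rate.
£441000 × [0.9%·d + 2.3%·(365−d)] / 365 = £5389.87
Solving gives d = 281, so the new rate took effect on October 9, 2011.

281 days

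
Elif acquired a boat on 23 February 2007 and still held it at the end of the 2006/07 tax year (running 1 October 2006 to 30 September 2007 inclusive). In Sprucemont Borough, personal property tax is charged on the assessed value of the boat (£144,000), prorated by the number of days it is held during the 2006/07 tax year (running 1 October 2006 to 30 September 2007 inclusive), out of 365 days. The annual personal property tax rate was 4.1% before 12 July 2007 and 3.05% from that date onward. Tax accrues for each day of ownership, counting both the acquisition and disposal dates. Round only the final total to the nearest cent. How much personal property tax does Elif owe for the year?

23 February – 11 July 2007: 139 days at 4.1% → £144,000 × 4.1% × 139/365 = £2,248.3726
12 July – 30 September 2007: 81 days at 3.05% → £144,000 × 3.05% × 81/365 = £974.6630
Total = £3,223.0356

£3,223.04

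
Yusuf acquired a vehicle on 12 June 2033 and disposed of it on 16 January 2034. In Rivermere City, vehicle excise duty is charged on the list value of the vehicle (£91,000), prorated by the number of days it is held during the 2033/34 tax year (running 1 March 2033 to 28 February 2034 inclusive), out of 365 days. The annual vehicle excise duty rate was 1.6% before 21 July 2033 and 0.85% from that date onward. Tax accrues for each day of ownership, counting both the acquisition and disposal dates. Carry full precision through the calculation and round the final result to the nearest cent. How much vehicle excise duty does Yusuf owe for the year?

12 June – 20 July 2033: 39 days at 1.6% → £91,000 × 1.6% × 39/365 = £155.5726
21 July 2033 – 16 January 2034: 180 days at 0.85% → £91,000 × 0.85% × 180/365 = £381.4521
Total = £537.0247

£537.02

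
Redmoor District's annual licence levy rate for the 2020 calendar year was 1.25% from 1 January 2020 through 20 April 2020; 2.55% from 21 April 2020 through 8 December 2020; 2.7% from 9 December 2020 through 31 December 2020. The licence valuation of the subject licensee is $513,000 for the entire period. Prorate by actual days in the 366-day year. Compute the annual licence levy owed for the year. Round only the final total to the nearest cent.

$11,107.29

1 January – 20 April 2020: 111 days at 1.25% → $513,000 × 1.25% × 111/366 = $1,944.7746
21 April – 8 December 2020: 232 days at 2.55% → $513,000 × 2.55% × 232/366 = $8,292.0984
9 December – 31 December 2020: 23 days at 2.7% → $513,000 × 2.7% × 23/366 = $870.4180
Total = $11,107.2910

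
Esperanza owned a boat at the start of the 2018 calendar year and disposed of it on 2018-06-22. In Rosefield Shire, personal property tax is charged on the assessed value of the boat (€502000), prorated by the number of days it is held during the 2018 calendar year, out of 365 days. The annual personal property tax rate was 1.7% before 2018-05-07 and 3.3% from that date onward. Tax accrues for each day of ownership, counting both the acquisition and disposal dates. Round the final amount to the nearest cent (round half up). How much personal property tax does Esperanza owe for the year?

€5079.14

2018-01-01 to 2018-05-06: 126 days at 1.7% → €502000 × 1.7% × 126/365 = €2945.9836
2018-05-07 to 2018-06-22: 47 days at 3.3% → €502000 × 3.3% × 47/365 = €2133.1562
Total = €5079.1397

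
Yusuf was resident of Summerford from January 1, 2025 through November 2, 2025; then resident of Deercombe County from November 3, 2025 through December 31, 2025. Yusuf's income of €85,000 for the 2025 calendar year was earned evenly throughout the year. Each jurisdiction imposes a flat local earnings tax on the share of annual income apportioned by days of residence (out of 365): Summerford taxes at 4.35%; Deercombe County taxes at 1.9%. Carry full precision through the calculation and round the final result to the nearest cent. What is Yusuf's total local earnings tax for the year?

€3,360.88

Summerford, January 1 – November 2, 2025: 306 days → €85,000 × 4.35% × 306/365 = €3,099.8219
Deercombe County, November 3 – December 31, 2025: 59 days → €85,000 × 1.9% × 59/365 = €261.0548
Total = €3,360.8767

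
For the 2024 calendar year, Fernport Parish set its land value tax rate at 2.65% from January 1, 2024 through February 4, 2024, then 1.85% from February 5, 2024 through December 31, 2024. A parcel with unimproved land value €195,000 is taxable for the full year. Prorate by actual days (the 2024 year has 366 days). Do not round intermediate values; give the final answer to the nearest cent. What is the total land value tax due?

€3,756.68

January 1 – February 4, 2024: 35 days at 2.65% → €195,000 × 2.65% × 35/366 = €494.1598
February 5 – December 31, 2024: 331 days at 1.85% → €195,000 × 1.85% × 331/366 = €3,262.5205
Total = €3,756.6803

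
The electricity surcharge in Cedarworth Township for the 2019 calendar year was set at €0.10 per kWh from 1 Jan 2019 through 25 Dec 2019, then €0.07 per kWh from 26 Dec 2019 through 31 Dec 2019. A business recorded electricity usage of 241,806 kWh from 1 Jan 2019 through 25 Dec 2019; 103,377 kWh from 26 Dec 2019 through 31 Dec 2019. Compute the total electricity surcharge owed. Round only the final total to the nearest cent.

1 Jan – 25 Dec 2019: 241,806 kWh at €0.10/kWh → €24180.60
26 Dec – 31 Dec 2019: 103,377 kWh at €0.07/kWh → €7236.39

€31416.99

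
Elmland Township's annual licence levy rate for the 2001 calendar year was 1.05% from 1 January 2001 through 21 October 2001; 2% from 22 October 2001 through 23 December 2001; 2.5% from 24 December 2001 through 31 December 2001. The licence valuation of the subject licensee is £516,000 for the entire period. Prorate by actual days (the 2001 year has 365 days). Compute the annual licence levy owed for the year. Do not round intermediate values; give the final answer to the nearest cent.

1 January – 21 October 2001: 294 days at 1.05% → £516,000 × 1.05% × 294/365 = £4,364.0877
22 October – 23 December 2001: 63 days at 2% → £516,000 × 2% × 63/365 = £1,781.2603
24 December – 31 December 2001: 8 days at 2.5% → £516,000 × 2.5% × 8/365 = £282.7397
Total = £6,428.0877

£6,428.09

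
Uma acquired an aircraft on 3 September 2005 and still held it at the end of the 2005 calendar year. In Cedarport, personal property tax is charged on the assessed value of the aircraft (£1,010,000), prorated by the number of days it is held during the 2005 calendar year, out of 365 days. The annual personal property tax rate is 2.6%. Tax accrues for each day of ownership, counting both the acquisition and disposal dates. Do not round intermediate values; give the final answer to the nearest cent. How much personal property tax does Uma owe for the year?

£8,633.42

Days held (3 September – 31 December 2005): 120 out of 365
Tax = £1,010,000 × 2.6% × 120/365 = £8,633.4247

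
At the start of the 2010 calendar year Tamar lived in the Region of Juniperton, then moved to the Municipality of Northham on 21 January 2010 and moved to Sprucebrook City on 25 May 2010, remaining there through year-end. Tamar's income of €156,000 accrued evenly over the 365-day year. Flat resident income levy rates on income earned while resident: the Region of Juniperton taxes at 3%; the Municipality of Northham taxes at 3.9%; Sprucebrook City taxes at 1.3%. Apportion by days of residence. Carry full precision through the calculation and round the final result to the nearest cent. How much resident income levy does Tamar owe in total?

The Region of Juniperton, 1 January – 20 January 2010: 20 days → €156,000 × 3% × 20/365 = €256.4384
The Municipality of Northham, 21 January – 24 May 2010: 124 days → €156,000 × 3.9% × 124/365 = €2,066.8932
Sprucebrook City, 25 May – 31 December 2010: 221 days → €156,000 × 1.3% × 221/365 = €1,227.9123
Total = €3,551.2438

€3,551.24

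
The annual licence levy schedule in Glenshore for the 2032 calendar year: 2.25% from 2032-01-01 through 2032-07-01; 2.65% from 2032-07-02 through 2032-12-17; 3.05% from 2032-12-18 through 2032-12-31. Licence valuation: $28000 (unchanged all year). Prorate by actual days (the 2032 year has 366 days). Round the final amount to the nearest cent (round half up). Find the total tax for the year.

$690.28

2032-01-01 to 2032-07-01: 183 days at 2.25% → $28000 × 2.25% × 183/366 = $315.0000
2032-07-02 to 2032-12-17: 169 days at 2.65% → $28000 × 2.65% × 169/366 = $342.6175
2032-12-18 to 2032-12-31: 14 days at 3.05% → $28000 × 3.05% × 14/366 = $32.6667
Total = $690.2842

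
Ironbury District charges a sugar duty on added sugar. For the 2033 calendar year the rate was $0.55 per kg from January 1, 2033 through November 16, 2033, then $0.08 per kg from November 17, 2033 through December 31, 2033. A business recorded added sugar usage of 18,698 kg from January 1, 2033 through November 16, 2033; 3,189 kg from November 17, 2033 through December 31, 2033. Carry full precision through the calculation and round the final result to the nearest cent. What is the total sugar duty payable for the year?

$10,539.02

January 1 – November 16, 2033: 18,698 kg at $0.55/kg → $10,283.90
November 17 – December 31, 2033: 3,189 kg at $0.08/kg → $255.12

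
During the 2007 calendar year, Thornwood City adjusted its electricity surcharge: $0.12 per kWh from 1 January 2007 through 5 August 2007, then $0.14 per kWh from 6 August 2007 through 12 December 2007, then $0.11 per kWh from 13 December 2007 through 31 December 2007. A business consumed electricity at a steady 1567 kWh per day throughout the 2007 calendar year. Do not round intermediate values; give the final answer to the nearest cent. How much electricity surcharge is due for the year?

1 January – 5 August 2007: 217 days × 1567 kWh/day = 340,039 kWh at $0.12/kWh → $40,804.68
6 August – 12 December 2007: 129 days × 1567 kWh/day = 202,143 kWh at $0.14/kWh → $28,300.02
13 December – 31 December 2007: 19 days × 1567 kWh/day = 29,773 kWh at $0.11/kWh → $3,275.03

$72,379.73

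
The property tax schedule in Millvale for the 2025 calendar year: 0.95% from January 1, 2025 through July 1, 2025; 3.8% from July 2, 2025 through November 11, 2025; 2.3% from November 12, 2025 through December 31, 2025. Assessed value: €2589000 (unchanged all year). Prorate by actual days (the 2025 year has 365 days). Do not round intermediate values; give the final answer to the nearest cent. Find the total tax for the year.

January 1 – July 1, 2025: 182 days at 0.95% → €2589000 × 0.95% × 182/365 = €12264.0575
July 2 – November 11, 2025: 133 days at 3.8% → €2589000 × 3.8% × 133/365 = €35848.7836
November 12 – December 31, 2025: 50 days at 2.3% → €2589000 × 2.3% × 50/365 = €8157.1233
Total = €56269.9644

€56269.96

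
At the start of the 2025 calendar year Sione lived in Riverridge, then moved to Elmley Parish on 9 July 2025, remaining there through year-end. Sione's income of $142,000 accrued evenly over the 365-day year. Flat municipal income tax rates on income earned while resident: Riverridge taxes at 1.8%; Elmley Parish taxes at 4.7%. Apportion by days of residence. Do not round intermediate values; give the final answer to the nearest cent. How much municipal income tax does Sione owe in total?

$4,541.67

Riverridge, 1 January – 8 July 2025: 189 days → $142,000 × 1.8% × 189/365 = $1,323.5178
Elmley Parish, 9 July – 31 December 2025: 176 days → $142,000 × 4.7% × 176/365 = $3,218.1479
Total = $4,541.6658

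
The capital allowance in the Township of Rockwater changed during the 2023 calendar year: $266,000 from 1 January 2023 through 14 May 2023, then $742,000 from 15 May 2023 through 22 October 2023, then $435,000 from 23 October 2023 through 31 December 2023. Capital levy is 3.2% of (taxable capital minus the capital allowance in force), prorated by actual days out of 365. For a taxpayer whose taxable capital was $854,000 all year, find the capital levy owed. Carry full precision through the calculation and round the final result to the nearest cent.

1 January – 14 May 2023: 134 days, exemption $266,000 → ($854,000 − $266,000) × 3.2% × 134/365 = $6,907.7918
15 May – 22 October 2023: 161 days, exemption $742,000 → ($854,000 − $742,000) × 3.2% × 161/365 = $1,580.8877
23 October – 31 December 2023: 70 days, exemption $435,000 → ($854,000 − $435,000) × 3.2% × 70/365 = $2,571.3973
Total = $11,060.0767

$11,060.08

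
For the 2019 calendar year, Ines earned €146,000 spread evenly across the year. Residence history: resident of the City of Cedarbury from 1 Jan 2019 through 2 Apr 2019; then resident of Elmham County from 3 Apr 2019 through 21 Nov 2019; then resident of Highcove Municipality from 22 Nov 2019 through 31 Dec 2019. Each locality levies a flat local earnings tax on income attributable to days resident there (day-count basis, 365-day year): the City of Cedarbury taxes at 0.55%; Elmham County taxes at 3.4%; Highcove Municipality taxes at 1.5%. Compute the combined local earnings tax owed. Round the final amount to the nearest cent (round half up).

The City of Cedarbury, 1 Jan – 2 Apr 2019: 92 days → €146,000 × 0.55% × 92/365 = €202.4000
Elmham County, 3 Apr – 21 Nov 2019: 233 days → €146,000 × 3.4% × 233/365 = €3,168.8000
Highcove Municipality, 22 Nov – 31 Dec 2019: 40 days → €146,000 × 1.5% × 40/365 = €240.0000
Total = €3,611.2000

€3,611.20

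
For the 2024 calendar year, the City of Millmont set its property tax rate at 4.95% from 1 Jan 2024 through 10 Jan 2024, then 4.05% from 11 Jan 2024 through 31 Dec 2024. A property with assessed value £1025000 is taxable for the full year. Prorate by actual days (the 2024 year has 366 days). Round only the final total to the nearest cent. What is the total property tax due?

1 Jan – 10 Jan 2024: 10 days at 4.95% → £1025000 × 4.95% × 10/366 = £1386.2705
11 Jan – 31 Dec 2024: 356 days at 4.05% → £1025000 × 4.05% × 356/366 = £40378.2787
Total = £41764.5492

£41764.55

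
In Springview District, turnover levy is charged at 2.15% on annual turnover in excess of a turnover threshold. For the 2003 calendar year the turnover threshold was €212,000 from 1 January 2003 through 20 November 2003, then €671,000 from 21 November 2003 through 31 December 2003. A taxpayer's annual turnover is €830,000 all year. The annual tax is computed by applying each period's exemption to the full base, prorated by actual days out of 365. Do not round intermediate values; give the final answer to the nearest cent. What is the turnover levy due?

€12,178.48

1 January – 20 November 2003: 324 days, exemption €212,000 → (€830,000 − €212,000) × 2.15% × 324/365 = €11,794.4877
21 November – 31 December 2003: 41 days, exemption €671,000 → (€830,000 − €671,000) × 2.15% × 41/365 = €383.9959
Total = €12,178.4836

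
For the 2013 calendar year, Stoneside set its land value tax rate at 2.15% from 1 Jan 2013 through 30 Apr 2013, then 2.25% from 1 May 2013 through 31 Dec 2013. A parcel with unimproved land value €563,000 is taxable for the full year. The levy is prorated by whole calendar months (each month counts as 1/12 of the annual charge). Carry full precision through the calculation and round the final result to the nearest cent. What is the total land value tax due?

€12,479.83

1 Jan – 30 Apr 2013: 4 months at 2.15% → €563,000 × 2.15% × 4/12 = €4,034.8333
1 May – 31 Dec 2013: 8 months at 2.25% → €563,000 × 2.25% × 8/12 = €8,445.0000
Total = €12,479.8333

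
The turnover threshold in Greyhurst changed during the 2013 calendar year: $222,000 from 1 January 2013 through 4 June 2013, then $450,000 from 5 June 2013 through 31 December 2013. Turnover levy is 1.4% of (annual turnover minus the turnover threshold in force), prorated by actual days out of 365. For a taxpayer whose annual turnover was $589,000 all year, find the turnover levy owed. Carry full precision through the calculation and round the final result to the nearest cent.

1 January – 4 June 2013: 155 days, exemption $222,000 → ($589,000 − $222,000) × 1.4% × 155/365 = $2,181.8904
5 June – 31 December 2013: 210 days, exemption $450,000 → ($589,000 − $450,000) × 1.4% × 210/365 = $1,119.6164
Total = $3,301.5068

$3,301.51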